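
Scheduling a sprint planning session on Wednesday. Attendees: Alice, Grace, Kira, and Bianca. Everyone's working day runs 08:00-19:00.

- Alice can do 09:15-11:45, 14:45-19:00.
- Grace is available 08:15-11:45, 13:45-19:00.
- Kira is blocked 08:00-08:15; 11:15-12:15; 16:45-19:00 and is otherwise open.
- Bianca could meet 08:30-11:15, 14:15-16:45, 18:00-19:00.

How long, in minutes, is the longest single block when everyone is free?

Alice free: 09:15-11:45, 14:45-19:00.
Grace free: 08:15-11:45, 13:45-19:00.
Kira free: 08:15-11:15, 12:15-16:45 (invert busy blocks within the working day).
Bianca free: 08:30-11:15, 14:15-16:45, 18:00-19:00.
Alice ∩ Grace: 09:15-11:45, 14:45-19:00.
Alice ∩ Grace ∩ Kira: 09:15-11:15, 14:45-16:45.
Alice ∩ Grace ∩ Kira ∩ Bianca: 09:15-11:15, 14:45-16:45.
The longest is 09:15-11:15 at 120 minutes.

120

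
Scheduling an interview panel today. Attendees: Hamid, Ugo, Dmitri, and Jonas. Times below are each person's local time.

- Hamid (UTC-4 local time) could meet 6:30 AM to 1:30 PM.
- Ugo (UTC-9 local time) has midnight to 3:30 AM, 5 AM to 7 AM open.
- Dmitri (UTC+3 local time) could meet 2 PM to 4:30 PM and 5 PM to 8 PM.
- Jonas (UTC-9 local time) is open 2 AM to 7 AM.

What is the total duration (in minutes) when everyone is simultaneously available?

210

Hamid in UTC: 10:30-17:30 (add 4h to convert from UTC-4).
Ugo in UTC: 09:00-12:30, 14:00-16:00 (add 9h to convert from UTC-9).
Dmitri in UTC: 11:00-13:30, 14:00-17:00 (subtract 3h to convert from UTC+3).
Jonas in UTC: 11:00-16:00 (add 9h to convert from UTC-9).
Hamid ∩ Ugo: 10:30-12:30, 14:00-16:00.
Hamid ∩ Ugo ∩ Dmitri: 11:00-12:30, 14:00-16:00.
Hamid ∩ Ugo ∩ Dmitri ∩ Jonas: 11:00-12:30, 14:00-16:00.
Summing the common windows: 90 + 120 = 210 minutes.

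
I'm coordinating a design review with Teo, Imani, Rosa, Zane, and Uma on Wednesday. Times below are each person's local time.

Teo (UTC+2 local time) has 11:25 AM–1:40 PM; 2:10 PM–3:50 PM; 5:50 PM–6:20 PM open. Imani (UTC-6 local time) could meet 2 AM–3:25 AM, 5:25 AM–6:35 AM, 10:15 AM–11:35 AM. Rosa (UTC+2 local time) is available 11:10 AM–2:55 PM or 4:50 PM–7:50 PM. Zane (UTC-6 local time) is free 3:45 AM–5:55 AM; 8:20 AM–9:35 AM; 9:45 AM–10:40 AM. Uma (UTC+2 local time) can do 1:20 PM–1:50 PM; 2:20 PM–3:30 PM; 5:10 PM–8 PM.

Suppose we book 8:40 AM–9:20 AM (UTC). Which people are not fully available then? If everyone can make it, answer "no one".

Teo in UTC: 09:25-11:40, 12:10-13:50, 15:50-16:20 (subtract 2h to convert from UTC+2).
Imani in UTC: 08:00-09:25, 11:25-12:35, 16:15-17:35 (add 6h to convert from UTC-6).
Rosa in UTC: 09:10-12:55, 14:50-17:50 (subtract 2h to convert from UTC+2).
Zane in UTC: 09:45-11:55, 14:20-15:35, 15:45-16:40 (add 6h to convert from UTC-6).
Uma in UTC: 11:20-11:50, 12:20-13:30, 15:10-18:00 (subtract 2h to convert from UTC+2).
Teo: not fully free for 08:40-09:20. Imani: free for 08:40-09:20. Rosa: not fully free for 08:40-09:20. Zane: not fully free for 08:40-09:20. Uma: not fully free for 08:40-09:20.

Rosa, Teo, Uma, Zane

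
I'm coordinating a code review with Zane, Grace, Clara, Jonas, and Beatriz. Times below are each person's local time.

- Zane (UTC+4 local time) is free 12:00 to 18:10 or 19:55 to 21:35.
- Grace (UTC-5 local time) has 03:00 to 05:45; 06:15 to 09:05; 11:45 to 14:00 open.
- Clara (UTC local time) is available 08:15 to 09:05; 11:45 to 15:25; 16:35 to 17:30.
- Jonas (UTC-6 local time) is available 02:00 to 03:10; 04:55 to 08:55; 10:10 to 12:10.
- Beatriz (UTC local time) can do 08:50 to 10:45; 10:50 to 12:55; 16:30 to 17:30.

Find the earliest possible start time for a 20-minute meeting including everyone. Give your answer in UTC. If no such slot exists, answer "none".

11:45

Zane in UTC: 08:00-14:10, 15:55-17:35 (subtract 4h to convert from UTC+4).
Grace in UTC: 08:00-10:45, 11:15-14:05, 16:45-19:00 (add 5h to convert from UTC-5).
Clara in UTC: 08:15-09:05, 11:45-15:25, 16:35-17:30.
Jonas in UTC: 08:00-09:10, 10:55-14:55, 16:10-18:10 (add 6h to convert from UTC-6).
Beatriz in UTC: 08:50-10:45, 10:50-12:55, 16:30-17:30.
Zane ∩ Grace: 08:00-10:45, 11:15-14:05, 16:45-17:35.
Zane ∩ Grace ∩ Clara: 08:15-09:05, 11:45-14:05, 16:45-17:30.
Zane ∩ Grace ∩ Clara ∩ Jonas: 08:15-09:05, 11:45-14:05, 16:45-17:30.
Zane ∩ Grace ∩ Clara ∩ Jonas ∩ Beatriz: 08:50-09:05, 11:45-12:55, 16:45-17:30.
The first common window of at least 20 minutes is 11:45-12:55, so the earliest start is 11:45.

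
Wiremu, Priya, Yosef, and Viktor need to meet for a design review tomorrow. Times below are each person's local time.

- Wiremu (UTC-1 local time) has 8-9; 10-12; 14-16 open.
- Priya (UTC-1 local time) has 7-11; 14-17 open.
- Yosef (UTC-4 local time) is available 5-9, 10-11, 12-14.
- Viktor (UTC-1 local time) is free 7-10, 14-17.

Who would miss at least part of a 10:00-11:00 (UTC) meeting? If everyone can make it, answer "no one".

Wiremu in UTC: 09:00-10:00, 11:00-13:00, 15:00-17:00 (add 1h to convert from UTC-1).
Priya in UTC: 08:00-12:00, 15:00-18:00 (add 1h to convert from UTC-1).
Yosef in UTC: 09:00-13:00, 14:00-15:00, 16:00-18:00 (add 4h to convert from UTC-4).
Viktor in UTC: 08:00-11:00, 15:00-18:00 (add 1h to convert from UTC-1).
Wiremu: not fully free for 10:00-11:00. Priya: free for 10:00-11:00. Yosef: free for 10:00-11:00. Viktor: free for 10:00-11:00.

Wiremu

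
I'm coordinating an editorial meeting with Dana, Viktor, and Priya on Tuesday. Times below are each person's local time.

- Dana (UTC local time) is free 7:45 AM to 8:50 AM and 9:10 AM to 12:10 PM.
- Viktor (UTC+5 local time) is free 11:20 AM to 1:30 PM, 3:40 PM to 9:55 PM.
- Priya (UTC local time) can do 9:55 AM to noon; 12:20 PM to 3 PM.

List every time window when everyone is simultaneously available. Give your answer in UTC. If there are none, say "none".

Dana in UTC: 07:45-08:50, 09:10-12:10.
Viktor in UTC: 06:20-08:30, 10:40-16:55 (subtract 5h to convert from UTC+5).
Priya in UTC: 09:55-12:00, 12:20-15:00.
Dana ∩ Viktor: 07:45-08:30, 10:40-12:10.
Dana ∩ Viktor ∩ Priya: 10:40-12:00.
Those are the intersection windows.

10:40-12:00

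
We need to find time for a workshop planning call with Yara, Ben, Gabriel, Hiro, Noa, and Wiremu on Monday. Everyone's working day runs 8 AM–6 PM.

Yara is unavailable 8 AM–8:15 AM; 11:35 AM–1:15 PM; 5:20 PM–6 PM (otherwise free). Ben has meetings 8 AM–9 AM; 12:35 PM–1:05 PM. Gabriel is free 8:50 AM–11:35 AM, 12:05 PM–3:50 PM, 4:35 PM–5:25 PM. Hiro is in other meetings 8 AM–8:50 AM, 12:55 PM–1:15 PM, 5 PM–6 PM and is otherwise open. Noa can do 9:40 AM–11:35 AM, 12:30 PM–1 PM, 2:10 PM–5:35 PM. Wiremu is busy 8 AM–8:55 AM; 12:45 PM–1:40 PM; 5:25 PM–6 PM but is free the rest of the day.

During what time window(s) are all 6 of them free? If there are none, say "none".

09:40-11:35, 14:10-15:50, 16:35-17:00

Yara free: 08:15-11:35, 13:15-17:20 (invert busy blocks within the working day).
Ben free: 09:00-12:35, 13:05-18:00 (invert busy blocks within the working day).
Gabriel free: 08:50-11:35, 12:05-15:50, 16:35-17:25.
Hiro free: 08:50-12:55, 13:15-17:00 (invert busy blocks within the working day).
Noa free: 09:40-11:35, 12:30-13:00, 14:10-17:35.
Wiremu free: 08:55-12:45, 13:40-17:25 (invert busy blocks within the working day).
Yara ∩ Ben: 09:00-11:35, 13:15-17:20.
Yara ∩ Ben ∩ Gabriel: 09:00-11:35, 13:15-15:50, 16:35-17:20.
Yara ∩ Ben ∩ Gabriel ∩ Hiro: 09:00-11:35, 13:15-15:50, 16:35-17:00.
Yara ∩ Ben ∩ Gabriel ∩ Hiro ∩ Noa: 09:40-11:35, 14:10-15:50, 16:35-17:00.
Yara ∩ Ben ∩ Gabriel ∩ Hiro ∩ Noa ∩ Wiremu: 09:40-11:35, 14:10-15:50, 16:35-17:00.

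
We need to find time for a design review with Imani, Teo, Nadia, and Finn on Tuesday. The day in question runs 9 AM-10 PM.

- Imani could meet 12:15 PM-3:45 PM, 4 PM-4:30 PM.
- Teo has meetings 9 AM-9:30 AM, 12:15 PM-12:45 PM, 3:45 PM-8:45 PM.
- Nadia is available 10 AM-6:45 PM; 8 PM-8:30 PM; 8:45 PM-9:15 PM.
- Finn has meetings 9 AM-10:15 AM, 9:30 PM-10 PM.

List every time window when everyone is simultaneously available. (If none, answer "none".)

12:45-15:45

Imani free: 12:15-15:45, 16:00-16:30.
Teo free: 09:30-12:15, 12:45-15:45, 20:45-22:00 (invert busy blocks within the working day).
Nadia free: 10:00-18:45, 20:00-20:30, 20:45-21:15.
Finn free: 10:15-21:30 (invert busy blocks within the working day).
Imani ∩ Teo: 12:45-15:45.
Imani ∩ Teo ∩ Nadia: 12:45-15:45.
Imani ∩ Teo ∩ Nadia ∩ Finn: 12:45-15:45.
Those are the intersection windows.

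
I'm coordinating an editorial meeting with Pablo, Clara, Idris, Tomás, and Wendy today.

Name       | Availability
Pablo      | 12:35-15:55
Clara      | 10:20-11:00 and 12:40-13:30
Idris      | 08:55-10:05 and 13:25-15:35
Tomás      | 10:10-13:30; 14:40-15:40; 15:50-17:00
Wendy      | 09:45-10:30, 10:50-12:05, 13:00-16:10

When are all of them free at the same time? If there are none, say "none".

Pablo ∩ Clara: 12:40-13:30.
Pablo ∩ Clara ∩ Idris: 13:25-13:30.
Pablo ∩ Clara ∩ Idris ∩ Tomás: 13:25-13:30.
Pablo ∩ Clara ∩ Idris ∩ Tomás ∩ Wendy: 13:25-13:30.

13:25-13:30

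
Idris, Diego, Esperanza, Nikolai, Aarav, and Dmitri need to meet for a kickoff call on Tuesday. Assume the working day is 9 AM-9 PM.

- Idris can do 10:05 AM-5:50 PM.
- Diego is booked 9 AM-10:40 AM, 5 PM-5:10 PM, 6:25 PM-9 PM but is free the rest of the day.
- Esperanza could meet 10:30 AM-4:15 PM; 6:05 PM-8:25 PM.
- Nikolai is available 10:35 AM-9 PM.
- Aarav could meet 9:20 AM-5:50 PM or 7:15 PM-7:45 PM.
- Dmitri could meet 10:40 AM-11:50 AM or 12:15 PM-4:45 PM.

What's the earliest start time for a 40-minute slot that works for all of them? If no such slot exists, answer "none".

Idris free: 10:05-17:50.
Diego free: 10:40-17:00, 17:10-18:25 (invert busy blocks within the working day).
Esperanza free: 10:30-16:15, 18:05-20:25.
Nikolai free: 10:35-21:00.
Aarav free: 09:20-17:50, 19:15-19:45.
Dmitri free: 10:40-11:50, 12:15-16:45.
Idris ∩ Diego: 10:40-17:00, 17:10-17:50.
Idris ∩ Diego ∩ Esperanza: 10:40-16:15.
Idris ∩ Diego ∩ Esperanza ∩ Nikolai: 10:40-16:15.
Idris ∩ Diego ∩ Esperanza ∩ Nikolai ∩ Aarav: 10:40-16:15.
Idris ∩ Diego ∩ Esperanza ∩ Nikolai ∩ Aarav ∩ Dmitri: 10:40-11:50, 12:15-16:15.
The first common window of at least 40 minutes is 10:40-11:50, so the earliest start is 10:40.

10:40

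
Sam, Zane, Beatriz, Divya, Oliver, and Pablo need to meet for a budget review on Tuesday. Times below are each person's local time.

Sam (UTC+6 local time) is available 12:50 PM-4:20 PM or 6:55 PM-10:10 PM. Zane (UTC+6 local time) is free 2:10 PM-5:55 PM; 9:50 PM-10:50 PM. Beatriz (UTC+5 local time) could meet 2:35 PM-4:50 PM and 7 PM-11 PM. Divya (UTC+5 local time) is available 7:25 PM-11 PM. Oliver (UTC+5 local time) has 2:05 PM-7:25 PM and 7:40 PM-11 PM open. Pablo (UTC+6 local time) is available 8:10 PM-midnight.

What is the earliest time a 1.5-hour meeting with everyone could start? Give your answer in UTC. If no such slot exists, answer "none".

Sam in UTC: 06:50-10:20, 12:55-16:10 (subtract 6h to convert from UTC+6).
Zane in UTC: 08:10-11:55, 15:50-16:50 (subtract 6h to convert from UTC+6).
Beatriz in UTC: 09:35-11:50, 14:00-18:00 (subtract 5h to convert from UTC+5).
Divya in UTC: 14:25-18:00 (subtract 5h to convert from UTC+5).
Oliver in UTC: 09:05-14:25, 14:40-18:00 (subtract 5h to convert from UTC+5).
Pablo in UTC: 14:10-18:00 (subtract 6h to convert from UTC+6).
Sam ∩ Zane: 08:10-10:20, 15:50-16:10.
Sam ∩ Zane ∩ Beatriz: 09:35-10:20, 15:50-16:10.
Sam ∩ Zane ∩ Beatriz ∩ Divya: 15:50-16:10.
Sam ∩ Zane ∩ Beatriz ∩ Divya ∩ Oliver: 15:50-16:10.
Sam ∩ Zane ∩ Beatriz ∩ Divya ∩ Oliver ∩ Pablo: 15:50-16:10.
No common window is at least 90 minutes long.

none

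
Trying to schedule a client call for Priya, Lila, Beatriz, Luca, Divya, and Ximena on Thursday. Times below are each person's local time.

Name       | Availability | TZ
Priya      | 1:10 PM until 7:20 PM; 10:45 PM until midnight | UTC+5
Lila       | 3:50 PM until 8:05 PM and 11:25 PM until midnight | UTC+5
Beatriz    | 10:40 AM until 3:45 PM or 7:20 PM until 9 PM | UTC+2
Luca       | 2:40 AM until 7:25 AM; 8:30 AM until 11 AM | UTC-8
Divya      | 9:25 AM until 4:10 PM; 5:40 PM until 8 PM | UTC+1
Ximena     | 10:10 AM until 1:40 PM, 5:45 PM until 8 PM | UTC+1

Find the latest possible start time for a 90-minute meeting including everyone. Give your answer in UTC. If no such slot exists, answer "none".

Priya in UTC: 08:10-14:20, 17:45-19:00 (subtract 5h to convert from UTC+5).
Lila in UTC: 10:50-15:05, 18:25-19:00 (subtract 5h to convert from UTC+5).
Beatriz in UTC: 08:40-13:45, 17:20-19:00 (subtract 2h to convert from UTC+2).
Luca in UTC: 10:40-15:25, 16:30-19:00 (add 8h to convert from UTC-8).
Divya in UTC: 08:25-15:10, 16:40-19:00 (subtract 1h to convert from UTC+1).
Ximena in UTC: 09:10-12:40, 16:45-19:00 (subtract 1h to convert from UTC+1).
Priya ∩ Lila: 10:50-14:20, 18:25-19:00.
Priya ∩ Lila ∩ Beatriz: 10:50-13:45, 18:25-19:00.
Priya ∩ Lila ∩ Beatriz ∩ Luca: 10:50-13:45, 18:25-19:00.
Priya ∩ Lila ∩ Beatriz ∩ Luca ∩ Divya: 10:50-13:45, 18:25-19:00.
Priya ∩ Lila ∩ Beatriz ∩ Luca ∩ Divya ∩ Ximena: 10:50-12:40, 18:25-19:00.
The last common window of at least 90 minutes is 10:50-12:40; a 90-minute meeting can start as late as 11:10 and still end by 12:40.

11:10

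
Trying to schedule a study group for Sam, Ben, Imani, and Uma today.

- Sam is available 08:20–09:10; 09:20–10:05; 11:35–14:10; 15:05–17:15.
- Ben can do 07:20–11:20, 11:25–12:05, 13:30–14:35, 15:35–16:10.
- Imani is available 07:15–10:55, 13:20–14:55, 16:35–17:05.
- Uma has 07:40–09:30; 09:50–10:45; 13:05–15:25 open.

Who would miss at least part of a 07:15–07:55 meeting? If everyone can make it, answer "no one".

Sam: not fully free for 07:15-07:55. Ben: not fully free for 07:15-07:55. Imani: free for 07:15-07:55. Uma: not fully free for 07:15-07:55.

Ben, Sam, Uma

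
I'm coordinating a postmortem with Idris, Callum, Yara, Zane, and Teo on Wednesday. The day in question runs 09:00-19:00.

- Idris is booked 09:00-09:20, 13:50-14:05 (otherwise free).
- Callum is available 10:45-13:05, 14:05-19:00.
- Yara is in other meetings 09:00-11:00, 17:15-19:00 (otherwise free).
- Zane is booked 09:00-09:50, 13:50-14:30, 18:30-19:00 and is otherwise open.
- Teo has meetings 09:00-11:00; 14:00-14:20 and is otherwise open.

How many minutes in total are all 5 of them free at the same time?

290

Idris free: 09:20-13:50, 14:05-19:00 (invert busy blocks within the working day).
Callum free: 10:45-13:05, 14:05-19:00.
Yara free: 11:00-17:15 (invert busy blocks within the working day).
Zane free: 09:50-13:50, 14:30-18:30 (invert busy blocks within the working day).
Teo free: 11:00-14:00, 14:20-19:00 (invert busy blocks within the working day).
Idris ∩ Callum: 10:45-13:05, 14:05-19:00.
Idris ∩ Callum ∩ Yara: 11:00-13:05, 14:05-17:15.
Idris ∩ Callum ∩ Yara ∩ Zane: 11:00-13:05, 14:30-17:15.
Idris ∩ Callum ∩ Yara ∩ Zane ∩ Teo: 11:00-13:05, 14:30-17:15.
Those are the intersection windows.
Summing the common windows: 125 + 165 = 290 minutes.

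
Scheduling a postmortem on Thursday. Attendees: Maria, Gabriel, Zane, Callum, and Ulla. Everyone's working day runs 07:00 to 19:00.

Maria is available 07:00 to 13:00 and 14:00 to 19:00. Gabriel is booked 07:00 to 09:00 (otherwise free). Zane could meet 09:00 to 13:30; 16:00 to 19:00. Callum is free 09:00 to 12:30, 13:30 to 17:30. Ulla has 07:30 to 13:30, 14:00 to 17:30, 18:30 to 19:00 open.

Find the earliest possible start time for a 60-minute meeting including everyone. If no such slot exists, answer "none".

Maria free: 07:00-13:00, 14:00-19:00.
Gabriel free: 09:00-19:00 (invert busy blocks within the working day).
Zane free: 09:00-13:30, 16:00-19:00.
Callum free: 09:00-12:30, 13:30-17:30.
Ulla free: 07:30-13:30, 14:00-17:30, 18:30-19:00.
Maria ∩ Gabriel: 09:00-13:00, 14:00-19:00.
Maria ∩ Gabriel ∩ Zane: 09:00-13:00, 16:00-19:00.
Maria ∩ Gabriel ∩ Zane ∩ Callum: 09:00-12:30, 16:00-17:30.
Maria ∩ Gabriel ∩ Zane ∩ Callum ∩ Ulla: 09:00-12:30, 16:00-17:30.
The first common window of at least 60 minutes is 09:00-12:30, so the earliest start is 09:00.

09:00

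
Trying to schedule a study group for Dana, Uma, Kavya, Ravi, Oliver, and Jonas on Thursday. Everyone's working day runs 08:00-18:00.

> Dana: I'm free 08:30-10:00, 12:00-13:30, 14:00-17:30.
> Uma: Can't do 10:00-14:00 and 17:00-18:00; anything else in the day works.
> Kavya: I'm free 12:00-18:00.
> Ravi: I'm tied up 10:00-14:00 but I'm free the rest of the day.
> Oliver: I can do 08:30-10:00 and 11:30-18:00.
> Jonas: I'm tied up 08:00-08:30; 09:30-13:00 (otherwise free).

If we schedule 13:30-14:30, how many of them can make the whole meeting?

3

Dana free: 08:30-10:00, 12:00-13:30, 14:00-17:30.
Uma free: 08:00-10:00, 14:00-17:00 (invert busy blocks within the working day).
Kavya free: 12:00-18:00.
Ravi free: 08:00-10:00, 14:00-18:00 (invert busy blocks within the working day).
Oliver free: 08:30-10:00, 11:30-18:00.
Jonas free: 08:30-09:30, 13:00-18:00 (invert busy blocks within the working day).
Kavya, Oliver, and Jonas can make the full 13:30-14:30 slot — that's 3.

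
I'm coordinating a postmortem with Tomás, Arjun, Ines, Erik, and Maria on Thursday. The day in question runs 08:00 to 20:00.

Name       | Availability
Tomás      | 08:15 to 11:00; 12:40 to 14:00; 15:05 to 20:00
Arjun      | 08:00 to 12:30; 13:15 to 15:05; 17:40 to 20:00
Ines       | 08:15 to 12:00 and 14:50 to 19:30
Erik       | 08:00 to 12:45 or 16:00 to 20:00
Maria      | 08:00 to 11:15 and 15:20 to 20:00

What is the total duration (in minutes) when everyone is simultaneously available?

275

Tomás ∩ Arjun: 08:15-11:00, 13:15-14:00, 17:40-20:00.
Tomás ∩ Arjun ∩ Ines: 08:15-11:00, 17:40-19:30.
Tomás ∩ Arjun ∩ Ines ∩ Erik: 08:15-11:00, 17:40-19:30.
Tomás ∩ Arjun ∩ Ines ∩ Erik ∩ Maria: 08:15-11:00, 17:40-19:30.
Those are the intersection windows.
Summing the common windows: 165 + 110 = 275 minutes.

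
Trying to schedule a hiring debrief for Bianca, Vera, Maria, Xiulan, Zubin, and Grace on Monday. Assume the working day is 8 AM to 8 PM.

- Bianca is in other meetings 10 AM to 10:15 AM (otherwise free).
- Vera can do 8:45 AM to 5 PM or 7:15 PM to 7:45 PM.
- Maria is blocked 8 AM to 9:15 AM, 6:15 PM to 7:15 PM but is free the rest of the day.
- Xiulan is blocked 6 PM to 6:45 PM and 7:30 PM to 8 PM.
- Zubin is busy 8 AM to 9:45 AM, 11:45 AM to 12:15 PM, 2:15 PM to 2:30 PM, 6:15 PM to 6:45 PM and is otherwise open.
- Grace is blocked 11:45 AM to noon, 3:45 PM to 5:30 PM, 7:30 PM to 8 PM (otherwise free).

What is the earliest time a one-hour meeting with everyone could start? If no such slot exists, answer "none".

Bianca free: 08:00-10:00, 10:15-20:00 (invert busy blocks within the working day).
Vera free: 08:45-17:00, 19:15-19:45.
Maria free: 09:15-18:15, 19:15-20:00 (invert busy blocks within the working day).
Xiulan free: 08:00-18:00, 18:45-19:30 (invert busy blocks within the working day).
Zubin free: 09:45-11:45, 12:15-14:15, 14:30-18:15, 18:45-20:00 (invert busy blocks within the working day).
Grace free: 08:00-11:45, 12:00-15:45, 17:30-19:30 (invert busy blocks within the working day).
Bianca ∩ Vera: 08:45-10:00, 10:15-17:00, 19:15-19:45.
Bianca ∩ Vera ∩ Maria: 09:15-10:00, 10:15-17:00, 19:15-19:45.
Bianca ∩ Vera ∩ Maria ∩ Xiulan: 09:15-10:00, 10:15-17:00, 19:15-19:30.
Bianca ∩ Vera ∩ Maria ∩ Xiulan ∩ Zubin: 09:45-10:00, 10:15-11:45, 12:15-14:15, 14:30-17:00, 19:15-19:30.
Bianca ∩ Vera ∩ Maria ∩ Xiulan ∩ Zubin ∩ Grace: 09:45-10:00, 10:15-11:45, 12:15-14:15, 14:30-15:45, 19:15-19:30.
The first common window of at least 60 minutes is 10:15-11:45, so the earliest start is 10:15.

10:15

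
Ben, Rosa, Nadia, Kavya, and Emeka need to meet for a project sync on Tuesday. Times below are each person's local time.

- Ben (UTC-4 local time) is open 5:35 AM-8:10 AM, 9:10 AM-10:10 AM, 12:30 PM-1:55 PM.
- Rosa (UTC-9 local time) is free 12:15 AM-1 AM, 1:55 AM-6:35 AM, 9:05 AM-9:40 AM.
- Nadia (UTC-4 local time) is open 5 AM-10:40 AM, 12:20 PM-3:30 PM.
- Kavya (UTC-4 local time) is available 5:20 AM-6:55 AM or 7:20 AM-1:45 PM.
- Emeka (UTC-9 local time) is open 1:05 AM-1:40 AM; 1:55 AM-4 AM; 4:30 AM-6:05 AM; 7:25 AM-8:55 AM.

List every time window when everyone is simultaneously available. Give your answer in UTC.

11:20-12:10, 13:30-14:10

Ben in UTC: 09:35-12:10, 13:10-14:10, 16:30-17:55 (add 4h to convert from UTC-4).
Rosa in UTC: 09:15-10:00, 10:55-15:35, 18:05-18:40 (add 9h to convert from UTC-9).
Nadia in UTC: 09:00-14:40, 16:20-19:30 (add 4h to convert from UTC-4).
Kavya in UTC: 09:20-10:55, 11:20-17:45 (add 4h to convert from UTC-4).
Emeka in UTC: 10:05-10:40, 10:55-13:00, 13:30-15:05, 16:25-17:55 (add 9h to convert from UTC-9).
Ben ∩ Rosa: 09:35-10:00, 10:55-12:10, 13:10-14:10.
Ben ∩ Rosa ∩ Nadia: 09:35-10:00, 10:55-12:10, 13:10-14:10.
Ben ∩ Rosa ∩ Nadia ∩ Kavya: 09:35-10:00, 11:20-12:10, 13:10-14:10.
Ben ∩ Rosa ∩ Nadia ∩ Kavya ∩ Emeka: 11:20-12:10, 13:30-14:10.
Those are the intersection windows.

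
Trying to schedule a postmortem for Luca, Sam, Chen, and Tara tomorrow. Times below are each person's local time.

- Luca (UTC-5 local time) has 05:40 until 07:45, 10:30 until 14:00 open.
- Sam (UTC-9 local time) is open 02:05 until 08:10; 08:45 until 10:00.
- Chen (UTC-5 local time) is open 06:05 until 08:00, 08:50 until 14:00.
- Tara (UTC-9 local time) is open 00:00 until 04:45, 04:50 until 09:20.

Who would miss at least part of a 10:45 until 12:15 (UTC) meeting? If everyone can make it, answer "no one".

Luca in UTC: 10:40-12:45, 15:30-19:00 (add 5h to convert from UTC-5).
Sam in UTC: 11:05-17:10, 17:45-19:00 (add 9h to convert from UTC-9).
Chen in UTC: 11:05-13:00, 13:50-19:00 (add 5h to convert from UTC-5).
Tara in UTC: 09:00-13:45, 13:50-18:20 (add 9h to convert from UTC-9).
Luca: free for 10:45-12:15. Sam: not fully free for 10:45-12:15. Chen: not fully free for 10:45-12:15. Tara: free for 10:45-12:15.

Chen, Sam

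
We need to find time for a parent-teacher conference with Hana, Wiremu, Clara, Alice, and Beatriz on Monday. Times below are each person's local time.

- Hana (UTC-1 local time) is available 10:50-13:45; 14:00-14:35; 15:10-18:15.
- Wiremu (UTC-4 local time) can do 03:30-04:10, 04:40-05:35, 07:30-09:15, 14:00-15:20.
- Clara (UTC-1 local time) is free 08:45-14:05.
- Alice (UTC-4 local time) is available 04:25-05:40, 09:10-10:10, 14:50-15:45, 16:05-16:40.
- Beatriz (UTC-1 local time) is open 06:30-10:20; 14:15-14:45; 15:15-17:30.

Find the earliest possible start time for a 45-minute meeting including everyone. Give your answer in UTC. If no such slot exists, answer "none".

none

Hana in UTC: 11:50-14:45, 15:00-15:35, 16:10-19:15 (add 1h to convert from UTC-1).
Wiremu in UTC: 07:30-08:10, 08:40-09:35, 11:30-13:15, 18:00-19:20 (add 4h to convert from UTC-4).
Clara in UTC: 09:45-15:05 (add 1h to convert from UTC-1).
Alice in UTC: 08:25-09:40, 13:10-14:10, 18:50-19:45, 20:05-20:40 (add 4h to convert from UTC-4).
Beatriz in UTC: 07:30-11:20, 15:15-15:45, 16:15-18:30 (add 1h to convert from UTC-1).
Hana ∩ Wiremu: 11:50-13:15, 18:00-19:15.
Hana ∩ Wiremu ∩ Clara: 11:50-13:15.
Hana ∩ Wiremu ∩ Clara ∩ Alice: 13:10-13:15.
Hana ∩ Wiremu ∩ Clara ∩ Alice ∩ Beatriz: ∅.
There is no time when everyone is free.
No common window is at least 45 minutes long.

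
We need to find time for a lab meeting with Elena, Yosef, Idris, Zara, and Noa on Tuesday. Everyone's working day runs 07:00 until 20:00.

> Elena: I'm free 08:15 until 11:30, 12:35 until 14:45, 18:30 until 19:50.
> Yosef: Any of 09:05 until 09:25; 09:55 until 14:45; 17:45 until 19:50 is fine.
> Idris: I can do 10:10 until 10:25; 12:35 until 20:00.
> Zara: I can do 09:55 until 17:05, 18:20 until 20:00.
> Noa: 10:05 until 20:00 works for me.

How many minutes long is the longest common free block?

130

Elena ∩ Yosef: 09:05-09:25, 09:55-11:30, 12:35-14:45, 18:30-19:50.
Elena ∩ Yosef ∩ Idris: 10:10-10:25, 12:35-14:45, 18:30-19:50.
Elena ∩ Yosef ∩ Idris ∩ Zara: 10:10-10:25, 12:35-14:45, 18:30-19:50.
Elena ∩ Yosef ∩ Idris ∩ Zara ∩ Noa: 10:10-10:25, 12:35-14:45, 18:30-19:50.
The longest is 12:35-14:45 at 130 minutes.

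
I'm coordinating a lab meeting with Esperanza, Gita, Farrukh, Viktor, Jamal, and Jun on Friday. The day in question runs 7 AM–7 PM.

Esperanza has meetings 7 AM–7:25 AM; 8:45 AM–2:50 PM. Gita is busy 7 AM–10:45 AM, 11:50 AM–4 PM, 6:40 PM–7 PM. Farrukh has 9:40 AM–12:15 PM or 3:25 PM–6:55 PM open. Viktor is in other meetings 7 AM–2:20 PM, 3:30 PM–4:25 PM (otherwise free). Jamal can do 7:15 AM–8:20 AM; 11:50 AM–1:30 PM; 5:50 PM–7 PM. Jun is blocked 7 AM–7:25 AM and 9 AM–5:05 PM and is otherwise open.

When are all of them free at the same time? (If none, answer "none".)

Esperanza free: 07:25-08:45, 14:50-19:00 (invert busy blocks within the working day).
Gita free: 10:45-11:50, 16:00-18:40 (invert busy blocks within the working day).
Farrukh free: 09:40-12:15, 15:25-18:55.
Viktor free: 14:20-15:30, 16:25-19:00 (invert busy blocks within the working day).
Jamal free: 07:15-08:20, 11:50-13:30, 17:50-19:00.
Jun free: 07:25-09:00, 17:05-19:00 (invert busy blocks within the working day).
Esperanza ∩ Gita: 16:00-18:40.
Esperanza ∩ Gita ∩ Farrukh: 16:00-18:40.
Esperanza ∩ Gita ∩ Farrukh ∩ Viktor: 16:25-18:40.
Esperanza ∩ Gita ∩ Farrukh ∩ Viktor ∩ Jamal: 17:50-18:40.
Esperanza ∩ Gita ∩ Farrukh ∩ Viktor ∩ Jamal ∩ Jun: 17:50-18:40.

17:50-18:40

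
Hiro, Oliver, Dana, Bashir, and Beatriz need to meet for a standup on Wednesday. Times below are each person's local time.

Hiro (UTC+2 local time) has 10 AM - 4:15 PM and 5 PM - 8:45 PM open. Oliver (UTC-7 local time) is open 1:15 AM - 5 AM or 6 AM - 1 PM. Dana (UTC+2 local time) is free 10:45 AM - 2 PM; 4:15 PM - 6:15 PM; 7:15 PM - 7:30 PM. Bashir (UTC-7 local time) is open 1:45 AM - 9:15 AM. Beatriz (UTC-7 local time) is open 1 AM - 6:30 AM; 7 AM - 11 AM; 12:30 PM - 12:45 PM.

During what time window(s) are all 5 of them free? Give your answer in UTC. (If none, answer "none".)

08:45-12:00, 15:00-16:15

Hiro in UTC: 08:00-14:15, 15:00-18:45 (subtract 2h to convert from UTC+2).
Oliver in UTC: 08:15-12:00, 13:00-20:00 (add 7h to convert from UTC-7).
Dana in UTC: 08:45-12:00, 14:15-16:15, 17:15-17:30 (subtract 2h to convert from UTC+2).
Bashir in UTC: 08:45-16:15 (add 7h to convert from UTC-7).
Beatriz in UTC: 08:00-13:30, 14:00-18:00, 19:30-19:45 (add 7h to convert from UTC-7).
Hiro ∩ Oliver: 08:15-12:00, 13:00-14:15, 15:00-18:45.
Hiro ∩ Oliver ∩ Dana: 08:45-12:00, 15:00-16:15, 17:15-17:30.
Hiro ∩ Oliver ∩ Dana ∩ Bashir: 08:45-12:00, 15:00-16:15.
Hiro ∩ Oliver ∩ Dana ∩ Bashir ∩ Beatriz: 08:45-12:00, 15:00-16:15.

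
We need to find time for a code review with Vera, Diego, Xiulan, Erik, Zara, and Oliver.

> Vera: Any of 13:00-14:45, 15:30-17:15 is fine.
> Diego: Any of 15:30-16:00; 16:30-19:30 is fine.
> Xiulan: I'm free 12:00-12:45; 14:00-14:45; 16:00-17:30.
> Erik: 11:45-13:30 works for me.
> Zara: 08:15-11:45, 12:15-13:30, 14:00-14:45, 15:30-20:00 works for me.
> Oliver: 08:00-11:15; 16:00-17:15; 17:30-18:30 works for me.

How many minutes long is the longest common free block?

0

Vera ∩ Diego: 15:30-16:00, 16:30-17:15.
Vera ∩ Diego ∩ Xiulan: 16:30-17:15.
Vera ∩ Diego ∩ Xiulan ∩ Erik: ∅.
Vera ∩ Diego ∩ Xiulan ∩ Erik ∩ Zara: ∅.
Vera ∩ Diego ∩ Xiulan ∩ Erik ∩ Zara ∩ Oliver: ∅.
There is no time when everyone is free.
No common window exists, so the longest block is 0 minutes.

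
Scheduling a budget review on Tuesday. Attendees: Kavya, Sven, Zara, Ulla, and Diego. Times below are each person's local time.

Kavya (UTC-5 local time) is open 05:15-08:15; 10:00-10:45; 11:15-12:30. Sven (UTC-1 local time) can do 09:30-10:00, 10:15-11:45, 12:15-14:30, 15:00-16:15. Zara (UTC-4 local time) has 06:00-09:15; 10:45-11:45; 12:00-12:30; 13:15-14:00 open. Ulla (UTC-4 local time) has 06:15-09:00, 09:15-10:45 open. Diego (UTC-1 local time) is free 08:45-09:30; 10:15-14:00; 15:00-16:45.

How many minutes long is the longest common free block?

90

Kavya in UTC: 10:15-13:15, 15:00-15:45, 16:15-17:30 (add 5h to convert from UTC-5).
Sven in UTC: 10:30-11:00, 11:15-12:45, 13:15-15:30, 16:00-17:15 (add 1h to convert from UTC-1).
Zara in UTC: 10:00-13:15, 14:45-15:45, 16:00-16:30, 17:15-18:00 (add 4h to convert from UTC-4).
Ulla in UTC: 10:15-13:00, 13:15-14:45 (add 4h to convert from UTC-4).
Diego in UTC: 09:45-10:30, 11:15-15:00, 16:00-17:45 (add 1h to convert from UTC-1).
Kavya ∩ Sven: 10:30-11:00, 11:15-12:45, 15:00-15:30, 16:15-17:15.
Kavya ∩ Sven ∩ Zara: 10:30-11:00, 11:15-12:45, 15:00-15:30, 16:15-16:30.
Kavya ∩ Sven ∩ Zara ∩ Ulla: 10:30-11:00, 11:15-12:45.
Kavya ∩ Sven ∩ Zara ∩ Ulla ∩ Diego: 11:15-12:45.
Those are the intersection windows.
The longest is 11:15-12:45 at 90 minutes.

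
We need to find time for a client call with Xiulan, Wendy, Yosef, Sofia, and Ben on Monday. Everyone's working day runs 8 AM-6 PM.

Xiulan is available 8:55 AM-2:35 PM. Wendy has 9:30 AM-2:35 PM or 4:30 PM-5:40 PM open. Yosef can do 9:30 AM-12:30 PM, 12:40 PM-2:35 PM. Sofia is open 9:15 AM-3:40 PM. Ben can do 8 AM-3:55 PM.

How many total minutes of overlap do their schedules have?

Xiulan ∩ Wendy: 09:30-14:35.
Xiulan ∩ Wendy ∩ Yosef: 09:30-12:30, 12:40-14:35.
Xiulan ∩ Wendy ∩ Yosef ∩ Sofia: 09:30-12:30, 12:40-14:35.
Xiulan ∩ Wendy ∩ Yosef ∩ Sofia ∩ Ben: 09:30-12:30, 12:40-14:35.
Summing the common windows: 180 + 115 = 295 minutes.

295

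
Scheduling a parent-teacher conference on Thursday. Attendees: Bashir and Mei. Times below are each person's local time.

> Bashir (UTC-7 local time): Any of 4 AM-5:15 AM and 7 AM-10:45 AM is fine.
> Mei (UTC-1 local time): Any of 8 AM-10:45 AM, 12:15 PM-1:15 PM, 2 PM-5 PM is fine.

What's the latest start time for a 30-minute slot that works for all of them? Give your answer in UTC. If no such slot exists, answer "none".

Bashir in UTC: 11:00-12:15, 14:00-17:45 (add 7h to convert from UTC-7).
Mei in UTC: 09:00-11:45, 13:15-14:15, 15:00-18:00 (add 1h to convert from UTC-1).
Bashir ∩ Mei: 11:00-11:45, 14:00-14:15, 15:00-17:45.
The last common window of at least 30 minutes is 15:00-17:45; a 30-minute meeting can start as late as 17:15 and still end by 17:45.

17:15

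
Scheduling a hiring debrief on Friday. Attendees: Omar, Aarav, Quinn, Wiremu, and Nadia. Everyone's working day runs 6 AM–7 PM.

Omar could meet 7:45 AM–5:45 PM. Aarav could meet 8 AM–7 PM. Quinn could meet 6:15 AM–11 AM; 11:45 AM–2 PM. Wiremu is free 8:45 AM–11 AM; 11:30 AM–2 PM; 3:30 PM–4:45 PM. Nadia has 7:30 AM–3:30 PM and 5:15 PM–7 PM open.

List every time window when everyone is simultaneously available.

Omar ∩ Aarav: 08:00-17:45.
Omar ∩ Aarav ∩ Quinn: 08:00-11:00, 11:45-14:00.
Omar ∩ Aarav ∩ Quinn ∩ Wiremu: 08:45-11:00, 11:45-14:00.
Omar ∩ Aarav ∩ Quinn ∩ Wiremu ∩ Nadia: 08:45-11:00, 11:45-14:00.
So the common availability across everyone is 08:45-11:00, 11:45-14:00.

08:45-11:00, 11:45-14:00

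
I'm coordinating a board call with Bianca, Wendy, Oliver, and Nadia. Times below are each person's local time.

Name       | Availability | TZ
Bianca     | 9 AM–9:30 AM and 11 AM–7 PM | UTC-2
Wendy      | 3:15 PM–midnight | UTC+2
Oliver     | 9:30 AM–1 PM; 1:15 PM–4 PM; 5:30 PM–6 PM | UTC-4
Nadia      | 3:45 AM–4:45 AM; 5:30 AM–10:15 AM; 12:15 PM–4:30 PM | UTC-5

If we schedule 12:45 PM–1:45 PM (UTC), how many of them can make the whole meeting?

1

Bianca in UTC: 11:00-11:30, 13:00-21:00 (add 2h to convert from UTC-2).
Wendy in UTC: 13:15-22:00 (subtract 2h to convert from UTC+2).
Oliver in UTC: 13:30-17:00, 17:15-20:00, 21:30-22:00 (add 4h to convert from UTC-4).
Nadia in UTC: 08:45-09:45, 10:30-15:15, 17:15-21:30 (add 5h to convert from UTC-5).
Nadia can make the full 12:45-13:45 slot — that's 1.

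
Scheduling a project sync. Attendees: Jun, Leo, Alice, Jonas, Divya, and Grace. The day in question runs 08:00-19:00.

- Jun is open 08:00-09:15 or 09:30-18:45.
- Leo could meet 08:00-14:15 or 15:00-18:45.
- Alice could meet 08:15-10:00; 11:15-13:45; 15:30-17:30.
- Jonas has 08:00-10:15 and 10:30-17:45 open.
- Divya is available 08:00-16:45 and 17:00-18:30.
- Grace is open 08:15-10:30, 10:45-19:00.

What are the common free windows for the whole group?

08:15-09:15, 09:30-10:00, 11:15-13:45, 15:30-16:45, 17:00-17:30

Jun ∩ Leo: 08:00-09:15, 09:30-14:15, 15:00-18:45.
Jun ∩ Leo ∩ Alice: 08:15-09:15, 09:30-10:00, 11:15-13:45, 15:30-17:30.
Jun ∩ Leo ∩ Alice ∩ Jonas: 08:15-09:15, 09:30-10:00, 11:15-13:45, 15:30-17:30.
Jun ∩ Leo ∩ Alice ∩ Jonas ∩ Divya: 08:15-09:15, 09:30-10:00, 11:15-13:45, 15:30-16:45, 17:00-17:30.
Jun ∩ Leo ∩ Alice ∩ Jonas ∩ Divya ∩ Grace: 08:15-09:15, 09:30-10:00, 11:15-13:45, 15:30-16:45, 17:00-17:30.
Those are the intersection windows.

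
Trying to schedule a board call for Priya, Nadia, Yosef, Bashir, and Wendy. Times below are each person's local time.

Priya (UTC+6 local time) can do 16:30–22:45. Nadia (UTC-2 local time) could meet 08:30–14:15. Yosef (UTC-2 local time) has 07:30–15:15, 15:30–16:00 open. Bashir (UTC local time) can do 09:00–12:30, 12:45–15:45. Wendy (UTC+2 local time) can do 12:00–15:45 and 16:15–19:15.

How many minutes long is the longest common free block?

Priya in UTC: 10:30-16:45 (subtract 6h to convert from UTC+6).
Nadia in UTC: 10:30-16:15 (add 2h to convert from UTC-2).
Yosef in UTC: 09:30-17:15, 17:30-18:00 (add 2h to convert from UTC-2).
Bashir in UTC: 09:00-12:30, 12:45-15:45.
Wendy in UTC: 10:00-13:45, 14:15-17:15 (subtract 2h to convert from UTC+2).
Priya ∩ Nadia: 10:30-16:15.
Priya ∩ Nadia ∩ Yosef: 10:30-16:15.
Priya ∩ Nadia ∩ Yosef ∩ Bashir: 10:30-12:30, 12:45-15:45.
Priya ∩ Nadia ∩ Yosef ∩ Bashir ∩ Wendy: 10:30-12:30, 12:45-13:45, 14:15-15:45.
The longest is 10:30-12:30 at 120 minutes.

120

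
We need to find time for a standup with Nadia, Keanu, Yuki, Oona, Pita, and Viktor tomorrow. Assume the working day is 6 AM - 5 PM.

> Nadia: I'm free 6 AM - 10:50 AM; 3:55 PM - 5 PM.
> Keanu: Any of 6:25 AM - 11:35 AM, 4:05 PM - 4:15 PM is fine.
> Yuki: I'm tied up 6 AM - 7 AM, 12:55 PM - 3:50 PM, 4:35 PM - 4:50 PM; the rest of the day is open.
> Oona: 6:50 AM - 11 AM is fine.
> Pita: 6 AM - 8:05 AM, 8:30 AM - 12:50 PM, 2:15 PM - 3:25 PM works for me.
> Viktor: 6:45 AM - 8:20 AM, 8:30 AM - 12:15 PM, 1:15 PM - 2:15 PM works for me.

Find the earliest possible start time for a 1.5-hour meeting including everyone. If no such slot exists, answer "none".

08:30

Nadia free: 06:00-10:50, 15:55-17:00.
Keanu free: 06:25-11:35, 16:05-16:15.
Yuki free: 07:00-12:55, 15:50-16:35, 16:50-17:00 (invert busy blocks within the working day).
Oona free: 06:50-11:00.
Pita free: 06:00-08:05, 08:30-12:50, 14:15-15:25.
Viktor free: 06:45-08:20, 08:30-12:15, 13:15-14:15.
Nadia ∩ Keanu: 06:25-10:50, 16:05-16:15.
Nadia ∩ Keanu ∩ Yuki: 07:00-10:50, 16:05-16:15.
Nadia ∩ Keanu ∩ Yuki ∩ Oona: 07:00-10:50.
Nadia ∩ Keanu ∩ Yuki ∩ Oona ∩ Pita: 07:00-08:05, 08:30-10:50.
Nadia ∩ Keanu ∩ Yuki ∩ Oona ∩ Pita ∩ Viktor: 07:00-08:05, 08:30-10:50.
The first common window of at least 90 minutes is 08:30-10:50, so the earliest start is 08:30.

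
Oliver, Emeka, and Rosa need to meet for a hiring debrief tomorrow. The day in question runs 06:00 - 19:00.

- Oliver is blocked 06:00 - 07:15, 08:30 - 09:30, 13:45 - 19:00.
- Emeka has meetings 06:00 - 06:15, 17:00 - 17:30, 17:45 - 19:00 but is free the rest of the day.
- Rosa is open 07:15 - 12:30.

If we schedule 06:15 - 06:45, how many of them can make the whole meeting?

1

Oliver free: 07:15-08:30, 09:30-13:45 (invert busy blocks within the working day).
Emeka free: 06:15-17:00, 17:30-17:45 (invert busy blocks within the working day).
Rosa free: 07:15-12:30.
Emeka can make the full 06:15-06:45 slot — that's 1.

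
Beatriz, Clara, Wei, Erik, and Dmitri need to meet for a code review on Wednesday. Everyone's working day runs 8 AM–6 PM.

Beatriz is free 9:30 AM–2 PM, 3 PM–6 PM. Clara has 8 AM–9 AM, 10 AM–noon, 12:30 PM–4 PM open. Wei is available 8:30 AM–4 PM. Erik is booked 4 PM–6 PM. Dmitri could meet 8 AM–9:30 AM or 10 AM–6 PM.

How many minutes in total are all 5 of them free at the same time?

270

Beatriz free: 09:30-14:00, 15:00-18:00.
Clara free: 08:00-09:00, 10:00-12:00, 12:30-16:00.
Wei free: 08:30-16:00.
Erik free: 08:00-16:00 (invert busy blocks within the working day).
Dmitri free: 08:00-09:30, 10:00-18:00.
Beatriz ∩ Clara: 10:00-12:00, 12:30-14:00, 15:00-16:00.
Beatriz ∩ Clara ∩ Wei: 10:00-12:00, 12:30-14:00, 15:00-16:00.
Beatriz ∩ Clara ∩ Wei ∩ Erik: 10:00-12:00, 12:30-14:00, 15:00-16:00.
Beatriz ∩ Clara ∩ Wei ∩ Erik ∩ Dmitri: 10:00-12:00, 12:30-14:00, 15:00-16:00.
Those are the intersection windows.
Summing the common windows: 120 + 90 + 60 = 270 minutes.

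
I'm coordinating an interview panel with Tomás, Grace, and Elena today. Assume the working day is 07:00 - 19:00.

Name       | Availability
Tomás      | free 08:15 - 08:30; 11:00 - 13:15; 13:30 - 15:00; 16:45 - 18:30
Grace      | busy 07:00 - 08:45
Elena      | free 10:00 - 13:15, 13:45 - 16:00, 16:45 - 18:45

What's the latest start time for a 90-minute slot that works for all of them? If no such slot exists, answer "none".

Tomás free: 08:15-08:30, 11:00-13:15, 13:30-15:00, 16:45-18:30.
Grace free: 08:45-19:00 (invert busy blocks within the working day).
Elena free: 10:00-13:15, 13:45-16:00, 16:45-18:45.
Tomás ∩ Grace: 11:00-13:15, 13:30-15:00, 16:45-18:30.
Tomás ∩ Grace ∩ Elena: 11:00-13:15, 13:45-15:00, 16:45-18:30.
So the common availability across everyone is 11:00-13:15, 13:45-15:00, 16:45-18:30.
The last common window of at least 90 minutes is 16:45-18:30; a 90-minute meeting can start as late as 17:00 and still end by 18:30.

17:00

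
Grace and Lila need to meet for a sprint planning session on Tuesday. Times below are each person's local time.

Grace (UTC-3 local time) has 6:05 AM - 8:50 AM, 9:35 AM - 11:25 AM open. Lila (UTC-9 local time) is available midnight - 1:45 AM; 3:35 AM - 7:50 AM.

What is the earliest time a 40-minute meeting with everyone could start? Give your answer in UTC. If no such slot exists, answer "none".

09:05

Grace in UTC: 09:05-11:50, 12:35-14:25 (add 3h to convert from UTC-3).
Lila in UTC: 09:00-10:45, 12:35-16:50 (add 9h to convert from UTC-9).
Grace ∩ Lila: 09:05-10:45, 12:35-14:25.
The first common window of at least 40 minutes is 09:05-10:45, so the earliest start is 09:05.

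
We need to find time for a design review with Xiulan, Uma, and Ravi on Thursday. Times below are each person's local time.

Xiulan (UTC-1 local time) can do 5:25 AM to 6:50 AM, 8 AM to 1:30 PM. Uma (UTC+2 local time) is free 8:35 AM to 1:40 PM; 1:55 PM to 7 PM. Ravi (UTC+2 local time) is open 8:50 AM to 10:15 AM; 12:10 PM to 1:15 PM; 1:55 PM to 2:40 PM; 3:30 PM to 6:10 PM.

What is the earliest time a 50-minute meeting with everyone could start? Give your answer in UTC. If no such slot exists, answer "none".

Xiulan in UTC: 06:25-07:50, 09:00-14:30 (add 1h to convert from UTC-1).
Uma in UTC: 06:35-11:40, 11:55-17:00 (subtract 2h to convert from UTC+2).
Ravi in UTC: 06:50-08:15, 10:10-11:15, 11:55-12:40, 13:30-16:10 (subtract 2h to convert from UTC+2).
Xiulan ∩ Uma: 06:35-07:50, 09:00-11:40, 11:55-14:30.
Xiulan ∩ Uma ∩ Ravi: 06:50-07:50, 10:10-11:15, 11:55-12:40, 13:30-14:30.
Those are the intersection windows.
The first common window of at least 50 minutes is 06:50-07:50, so the earliest start is 06:50.

06:50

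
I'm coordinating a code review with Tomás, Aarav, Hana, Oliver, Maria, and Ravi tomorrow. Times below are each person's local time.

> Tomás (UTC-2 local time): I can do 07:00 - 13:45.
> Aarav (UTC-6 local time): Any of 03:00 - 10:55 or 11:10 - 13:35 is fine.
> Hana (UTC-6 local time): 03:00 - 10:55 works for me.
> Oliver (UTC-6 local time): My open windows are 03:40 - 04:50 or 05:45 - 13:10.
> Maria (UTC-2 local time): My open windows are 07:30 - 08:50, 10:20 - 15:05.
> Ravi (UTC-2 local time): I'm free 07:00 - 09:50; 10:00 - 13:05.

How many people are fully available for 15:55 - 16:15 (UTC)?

4

Tomás in UTC: 09:00-15:45 (add 2h to convert from UTC-2).
Aarav in UTC: 09:00-16:55, 17:10-19:35 (add 6h to convert from UTC-6).
Hana in UTC: 09:00-16:55 (add 6h to convert from UTC-6).
Oliver in UTC: 09:40-10:50, 11:45-19:10 (add 6h to convert from UTC-6).
Maria in UTC: 09:30-10:50, 12:20-17:05 (add 2h to convert from UTC-2).
Ravi in UTC: 09:00-11:50, 12:00-15:05 (add 2h to convert from UTC-2).
Aarav, Hana, Oliver, and Maria can make the full 15:55-16:15 slot — that's 4.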